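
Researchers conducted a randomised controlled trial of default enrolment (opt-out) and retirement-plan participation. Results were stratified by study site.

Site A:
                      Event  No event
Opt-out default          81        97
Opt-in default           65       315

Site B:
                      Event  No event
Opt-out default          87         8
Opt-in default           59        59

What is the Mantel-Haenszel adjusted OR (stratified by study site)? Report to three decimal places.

5.166

OR_MH = Σ(aᵢdᵢ/nᵢ) / Σ(bᵢcᵢ/nᵢ), where nᵢ is the stratum total.
Stratum 1 (Site A): n = 558; a·d/n = 81·315/558 = 45.7258; b·c/n = 97·65/558 = 11.2993
Stratum 2 (Site B): n = 213; a·d/n = 87·59/213 = 24.0986; b·c/n = 8·59/213 = 2.2160
OR_MH = (45.7258 + 24.0986) / (11.2993 + 2.2160) = 69.8244 / 13.5152 = 5.16634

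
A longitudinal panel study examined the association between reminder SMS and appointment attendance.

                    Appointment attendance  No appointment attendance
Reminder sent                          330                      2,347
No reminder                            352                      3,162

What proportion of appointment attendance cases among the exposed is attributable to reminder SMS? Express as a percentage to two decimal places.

18.74

Cells: a = 330, b = 2347, c = 352, d = 3162.
Risk in exposed = 330/2677 = 0.12327; risk in unexposed = 352/3514 = 0.10017.
RR = 0.12327/0.10017 = 1.23062
AR% = (RR − 1)/RR × 100 = (1.23062 − 1)/1.23062 × 100 = 18.7403%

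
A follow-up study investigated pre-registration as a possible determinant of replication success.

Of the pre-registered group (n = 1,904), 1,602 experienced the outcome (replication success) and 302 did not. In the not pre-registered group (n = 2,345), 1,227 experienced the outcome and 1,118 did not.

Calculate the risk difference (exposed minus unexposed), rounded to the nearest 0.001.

From the description: a = 1602, b = 302, c = 1227, d = 1118.
Risk in exposed = 1602/1904 = 0.841387; risk in unexposed = 1227/2345 = 0.523241.
Risk difference = 0.841387 − 0.523241 = 0.318146

0.318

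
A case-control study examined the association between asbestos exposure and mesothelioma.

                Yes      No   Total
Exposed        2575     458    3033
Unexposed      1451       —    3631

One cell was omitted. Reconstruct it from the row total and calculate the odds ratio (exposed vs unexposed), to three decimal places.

The missing cell is in the unexposed row: 3631 − 1451 = 2180.
So a = 2575, b = 458, c = 1451, d = 2180.
OR = (a·d)/(b·c) = (2575 × 2180) / (458 × 1451) = 5613500 / 664558 = 8.44697

8.447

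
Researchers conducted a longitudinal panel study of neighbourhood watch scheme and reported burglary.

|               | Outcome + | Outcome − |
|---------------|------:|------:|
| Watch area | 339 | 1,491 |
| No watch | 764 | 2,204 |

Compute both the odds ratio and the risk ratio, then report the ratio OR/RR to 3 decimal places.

Cells: a = 339, b = 1491, c = 764, d = 2204.
OR = (339·2204)/(1491·764) = 747156/1139124 = 0.65590
Risk in exposed = 339/1830 = 0.18525; risk in unexposed = 764/2968 = 0.25741; RR = 0.71965
OR/RR = 0.65590 / 0.71965 = 0.91143
The outcome is not rare, so the OR lies further from 1 than the RR.

0.911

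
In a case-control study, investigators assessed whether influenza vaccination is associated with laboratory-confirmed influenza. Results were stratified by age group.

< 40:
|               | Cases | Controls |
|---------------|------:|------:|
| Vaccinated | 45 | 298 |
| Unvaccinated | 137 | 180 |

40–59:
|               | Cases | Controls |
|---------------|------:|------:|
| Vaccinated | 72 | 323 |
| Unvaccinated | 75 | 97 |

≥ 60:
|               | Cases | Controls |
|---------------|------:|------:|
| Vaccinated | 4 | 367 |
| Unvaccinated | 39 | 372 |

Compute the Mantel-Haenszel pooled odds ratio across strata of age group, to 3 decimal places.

0.216

OR_MH = Σ(aᵢdᵢ/nᵢ) / Σ(bᵢcᵢ/nᵢ), where nᵢ is the stratum total.
Stratum 1 (< 40): n = 660; a·d/n = 45·180/660 = 12.2727; b·c/n = 298·137/660 = 61.8576
Stratum 2 (40–59): n = 567; a·d/n = 72·97/567 = 12.3175; b·c/n = 323·75/567 = 42.7249
Stratum 3 (≥ 60): n = 782; a·d/n = 4·372/782 = 1.9028; b·c/n = 367·39/782 = 18.3031
OR_MH = (12.2727 + 12.3175 + 1.9028) / (61.8576 + 42.7249 + 18.3031) = 26.4930 / 122.8855 = 0.21559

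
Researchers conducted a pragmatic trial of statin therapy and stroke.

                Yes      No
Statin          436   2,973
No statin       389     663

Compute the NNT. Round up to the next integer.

5

Risk in treated group = 436/3409 = 0.12790; risk in control = 389/1052 = 0.36977.
Absolute risk reduction = 0.36977 − 0.12790 = 0.24188
NNT = 1 / ARR = 1 / 0.24188 = 4.134 → round up → 5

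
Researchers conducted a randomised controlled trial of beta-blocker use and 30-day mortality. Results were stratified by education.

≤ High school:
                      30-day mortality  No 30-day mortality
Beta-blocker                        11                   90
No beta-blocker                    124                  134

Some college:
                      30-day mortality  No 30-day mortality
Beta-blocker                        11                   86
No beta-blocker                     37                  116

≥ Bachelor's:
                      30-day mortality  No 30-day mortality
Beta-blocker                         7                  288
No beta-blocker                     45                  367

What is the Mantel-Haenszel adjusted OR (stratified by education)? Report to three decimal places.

0.207

OR_MH = Σ(aᵢdᵢ/nᵢ) / Σ(bᵢcᵢ/nᵢ), where nᵢ is the stratum total.
Stratum 1 (≤ High school): n = 359; a·d/n = 11·134/359 = 4.1058; b·c/n = 90·124/359 = 31.0864
Stratum 2 (Some college): n = 250; a·d/n = 11·116/250 = 5.1040; b·c/n = 86·37/250 = 12.7280
Stratum 3 (≥ Bachelor's): n = 707; a·d/n = 7·367/707 = 3.6337; b·c/n = 288·45/707 = 18.3310
OR_MH = (4.1058 + 5.1040 + 3.6337) / (31.0864 + 12.7280 + 18.3310) = 12.8435 / 62.1453 = 0.20667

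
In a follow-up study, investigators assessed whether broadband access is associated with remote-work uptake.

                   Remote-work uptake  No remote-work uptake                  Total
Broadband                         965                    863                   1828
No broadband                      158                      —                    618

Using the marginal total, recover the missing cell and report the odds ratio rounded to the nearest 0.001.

The missing cell is in the unexposed row: 618 − 158 = 460.
So a = 965, b = 863, c = 158, d = 460.
OR = (a·d)/(b·c) = (965 × 460) / (863 × 158) = 443900 / 136354 = 3.25550

3.255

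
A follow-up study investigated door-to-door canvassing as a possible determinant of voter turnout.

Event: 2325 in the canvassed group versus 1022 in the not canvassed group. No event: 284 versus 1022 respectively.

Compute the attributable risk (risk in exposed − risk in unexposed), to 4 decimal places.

0.3911

From the description: a = 2325, b = 284, c = 1022, d = 1022.
Risk in exposed = 2325/2609 = 0.891146; risk in unexposed = 1022/2044 = 0.500000.
Risk difference = 0.891146 − 0.500000 = 0.391146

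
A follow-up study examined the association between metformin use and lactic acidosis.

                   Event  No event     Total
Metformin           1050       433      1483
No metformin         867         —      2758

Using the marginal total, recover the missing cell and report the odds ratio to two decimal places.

5.29

The missing cell is in the unexposed row: 2758 − 867 = 1891.
So a = 1050, b = 433, c = 867, d = 1891.
OR = (a·d)/(b·c) = (1050 × 1891) / (433 × 867) = 1985550 / 375411 = 5.28900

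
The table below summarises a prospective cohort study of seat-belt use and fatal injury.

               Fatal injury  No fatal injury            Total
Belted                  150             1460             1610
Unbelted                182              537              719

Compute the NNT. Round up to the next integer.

Risk in treated group = 150/1610 = 0.09317; risk in control = 182/719 = 0.25313.
Absolute risk reduction = 0.25313 − 0.09317 = 0.15996
NNT = 1 / ARR = 1 / 0.15996 = 6.251 → round up → 7

7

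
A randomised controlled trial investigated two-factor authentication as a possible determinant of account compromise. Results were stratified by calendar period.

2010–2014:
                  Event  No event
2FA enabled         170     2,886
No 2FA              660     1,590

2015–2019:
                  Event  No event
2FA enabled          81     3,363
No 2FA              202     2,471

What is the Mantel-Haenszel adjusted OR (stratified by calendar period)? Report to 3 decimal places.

0.178

OR_MH = Σ(aᵢdᵢ/nᵢ) / Σ(bᵢcᵢ/nᵢ), where nᵢ is the stratum total.
Stratum 1 (2010–2014): n = 5306; a·d/n = 170·1590/5306 = 50.9423; b·c/n = 2886·660/5306 = 358.9823
Stratum 2 (2015–2019): n = 6117; a·d/n = 81·2471/6117 = 32.7205; b·c/n = 3363·202/6117 = 111.0554
OR_MH = (50.9423 + 32.7205) / (358.9823 + 111.0554) = 83.6628 / 470.0377 = 0.17799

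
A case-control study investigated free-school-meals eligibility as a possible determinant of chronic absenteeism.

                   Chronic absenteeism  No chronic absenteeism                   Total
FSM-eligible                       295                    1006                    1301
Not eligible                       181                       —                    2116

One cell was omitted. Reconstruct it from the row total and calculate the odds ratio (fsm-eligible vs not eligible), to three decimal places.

The missing cell is in the unexposed row: 2116 − 181 = 1935.
So a = 295, b = 1006, c = 181, d = 1935.
OR = (a·d)/(b·c) = (295 × 1935) / (1006 × 181) = 570825 / 182086 = 3.13492

3.135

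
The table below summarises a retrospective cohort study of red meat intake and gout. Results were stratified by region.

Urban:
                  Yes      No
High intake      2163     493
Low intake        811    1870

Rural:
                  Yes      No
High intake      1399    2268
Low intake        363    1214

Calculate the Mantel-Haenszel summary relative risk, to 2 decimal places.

RR_MH = Σ(aᵢ·n₀ᵢ/nᵢ) / Σ(cᵢ·n₁ᵢ/nᵢ), with n₁ᵢ = aᵢ+bᵢ (exposed), n₀ᵢ = cᵢ+dᵢ (unexposed), nᵢ = n₁ᵢ+n₀ᵢ.
Stratum 1 (Urban): n₁ = 2656, n₀ = 2681, n = 5337; a·n₀/n = 2163·2681/5337 = 1086.5660; c·n₁/n = 811·2656/5337 = 403.6005
Stratum 2 (Rural): n₁ = 3667, n₀ = 1577, n = 5244; a·n₀/n = 1399·1577/5244 = 420.7138; c·n₁/n = 363·3667/5244 = 253.8370
RR_MH = (1086.5660 + 420.7138) / (403.6005 + 253.8370) = 1507.2798 / 657.4375 = 2.29266

2.29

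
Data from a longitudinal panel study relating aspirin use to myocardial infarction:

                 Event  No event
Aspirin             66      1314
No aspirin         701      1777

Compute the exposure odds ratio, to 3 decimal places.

0.127

Cells: a = 66, b = 1314, c = 701, d = 1777.
OR = (a·d)/(b·c) = (66 × 1777) / (1314 × 701) = 117282 / 921114 = 0.12733
Exposure is associated with lower odds of myocardial infarction (OR = 0.13 < 1).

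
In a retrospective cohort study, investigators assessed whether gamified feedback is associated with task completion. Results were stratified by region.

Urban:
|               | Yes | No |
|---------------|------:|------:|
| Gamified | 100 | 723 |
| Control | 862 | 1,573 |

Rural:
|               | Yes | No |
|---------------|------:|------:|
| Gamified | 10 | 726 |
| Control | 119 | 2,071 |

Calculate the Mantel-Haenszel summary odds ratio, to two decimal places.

OR_MH = Σ(aᵢdᵢ/nᵢ) / Σ(bᵢcᵢ/nᵢ), where nᵢ is the stratum total.
Stratum 1 (Urban): n = 3258; a·d/n = 100·1573/3258 = 48.2812; b·c/n = 723·862/3258 = 191.2910
Stratum 2 (Rural): n = 2926; a·d/n = 10·2071/2926 = 7.0779; b·c/n = 726·119/2926 = 29.5263
OR_MH = (48.2812 + 7.0779) / (191.2910 + 29.5263) = 55.3591 / 220.8173 = 0.25070

0.25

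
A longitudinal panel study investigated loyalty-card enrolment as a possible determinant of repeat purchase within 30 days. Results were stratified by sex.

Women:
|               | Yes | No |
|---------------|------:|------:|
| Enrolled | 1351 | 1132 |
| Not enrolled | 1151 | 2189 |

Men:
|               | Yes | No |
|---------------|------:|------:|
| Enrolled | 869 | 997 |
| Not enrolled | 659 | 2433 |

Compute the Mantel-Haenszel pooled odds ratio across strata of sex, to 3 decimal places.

OR_MH = Σ(aᵢdᵢ/nᵢ) / Σ(bᵢcᵢ/nᵢ), where nᵢ is the stratum total.
Stratum 1 (Women): n = 5823; a·d/n = 1351·2189/5823 = 507.8721; b·c/n = 1132·1151/5823 = 223.7561
Stratum 2 (Men): n = 4958; a·d/n = 869·2433/4958 = 426.4375; b·c/n = 997·659/4958 = 132.5177
OR_MH = (507.8721 + 426.4375) / (223.7561 + 132.5177) = 934.3095 / 356.2739 = 2.62245

2.622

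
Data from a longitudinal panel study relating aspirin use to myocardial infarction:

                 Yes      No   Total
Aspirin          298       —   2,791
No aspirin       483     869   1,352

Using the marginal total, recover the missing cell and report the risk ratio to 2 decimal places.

0.30

The missing cell is in the exposed row: 2791 − 298 = 2493.
So a = 298, b = 2493, c = 483, d = 869.
RR = [a/(a+b)] / [c/(c+d)] = (298/2791) / (483/1352) = 0.10677/0.35725 = 0.29887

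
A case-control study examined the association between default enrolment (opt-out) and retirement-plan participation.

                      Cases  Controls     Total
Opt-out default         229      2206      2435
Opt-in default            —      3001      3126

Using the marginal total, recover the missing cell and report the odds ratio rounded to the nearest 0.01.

2.49

The missing cell is in the unexposed row: 3126 − 3001 = 125.
So a = 229, b = 2206, c = 125, d = 3001.
OR = (a·d)/(b·c) = (229 × 3001) / (2206 × 125) = 687229 / 275750 = 2.49222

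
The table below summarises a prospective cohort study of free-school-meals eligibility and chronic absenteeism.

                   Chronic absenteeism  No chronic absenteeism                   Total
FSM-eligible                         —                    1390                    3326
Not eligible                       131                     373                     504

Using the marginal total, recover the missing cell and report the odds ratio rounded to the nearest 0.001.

3.966

The missing cell is in the exposed row: 3326 − 1390 = 1936.
So a = 1936, b = 1390, c = 131, d = 373.
OR = (a·d)/(b·c) = (1936 × 373) / (1390 × 131) = 722128 / 182090 = 3.96578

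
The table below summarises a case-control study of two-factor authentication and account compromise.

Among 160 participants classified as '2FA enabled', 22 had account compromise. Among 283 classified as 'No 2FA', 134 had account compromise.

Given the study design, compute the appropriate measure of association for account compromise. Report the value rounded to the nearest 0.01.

From the description: a = 22, b = 138, c = 134, d = 149.
This is a case-control study: participants were sampled on outcome status, so risks in the source population cannot be estimated directly — relative risk is not valid here. The odds ratio is the appropriate measure.
OR = (a·d)/(b·c) = (22 × 149) / (138 × 134) = 3278 / 18492 = 0.17727

0.18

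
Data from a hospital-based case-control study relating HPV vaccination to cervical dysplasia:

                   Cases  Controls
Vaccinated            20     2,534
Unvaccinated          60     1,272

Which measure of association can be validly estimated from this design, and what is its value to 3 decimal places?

0.167

Cells: a = 20, b = 2534, c = 60, d = 1272.
This is a hospital-based case-control study: participants were sampled on outcome status, so risks in the source population cannot be estimated directly — relative risk is not valid here. The odds ratio is the appropriate measure.
OR = (a·d)/(b·c) = (20 × 1272) / (2534 × 60) = 25440 / 152040 = 0.16732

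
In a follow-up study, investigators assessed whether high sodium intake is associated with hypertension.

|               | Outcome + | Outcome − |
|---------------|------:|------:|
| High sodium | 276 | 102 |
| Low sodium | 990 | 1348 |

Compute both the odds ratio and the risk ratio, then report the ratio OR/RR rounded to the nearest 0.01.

Cells: a = 276, b = 102, c = 990, d = 1348.
OR = (276·1348)/(102·990) = 372048/100980 = 3.68437
Risk in exposed = 276/378 = 0.73016; risk in unexposed = 990/2338 = 0.42344; RR = 1.72435
OR/RR = 3.68437 / 1.72435 = 2.13667
The outcome is not rare, so the OR lies further from 1 than the RR.

2.14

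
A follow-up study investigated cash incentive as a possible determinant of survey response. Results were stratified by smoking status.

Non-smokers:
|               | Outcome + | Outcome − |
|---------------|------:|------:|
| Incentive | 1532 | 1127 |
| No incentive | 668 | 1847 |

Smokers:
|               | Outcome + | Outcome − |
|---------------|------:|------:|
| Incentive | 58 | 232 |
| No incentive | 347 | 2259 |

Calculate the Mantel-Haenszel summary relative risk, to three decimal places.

2.108

RR_MH = Σ(aᵢ·n₀ᵢ/nᵢ) / Σ(cᵢ·n₁ᵢ/nᵢ), with n₁ᵢ = aᵢ+bᵢ (exposed), n₀ᵢ = cᵢ+dᵢ (unexposed), nᵢ = n₁ᵢ+n₀ᵢ.
Stratum 1 (Non-smokers): n₁ = 2659, n₀ = 2515, n = 5174; a·n₀/n = 1532·2515/5174 = 744.6811; c·n₁/n = 668·2659/5174 = 343.2957
Stratum 2 (Smokers): n₁ = 290, n₀ = 2606, n = 2896; a·n₀/n = 58·2606/2896 = 52.1920; c·n₁/n = 347·290/2896 = 34.7479
RR_MH = (744.6811 + 52.1920) / (343.2957 + 34.7479) = 796.8731 / 378.0436 = 2.10789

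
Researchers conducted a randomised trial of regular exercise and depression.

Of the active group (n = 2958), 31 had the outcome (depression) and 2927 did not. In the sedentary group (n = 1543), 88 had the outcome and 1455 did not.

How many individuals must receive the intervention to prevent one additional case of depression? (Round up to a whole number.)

Risk in treated group = 31/2958 = 0.01048; risk in control = 88/1543 = 0.05703.
Absolute risk reduction = 0.05703 − 0.01048 = 0.04655
NNT = 1 / ARR = 1 / 0.04655 = 21.481 → round up → 22

22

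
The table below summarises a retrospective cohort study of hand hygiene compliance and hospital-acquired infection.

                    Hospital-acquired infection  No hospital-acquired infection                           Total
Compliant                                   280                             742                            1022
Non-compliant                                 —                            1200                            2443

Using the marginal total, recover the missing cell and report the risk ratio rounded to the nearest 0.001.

The missing cell is in the unexposed row: 2443 − 1200 = 1243.
So a = 280, b = 742, c = 1243, d = 1200.
RR = [a/(a+b)] / [c/(c+d)] = (280/1022) / (1243/2443) = 0.27397/0.50880 = 0.53847

0.538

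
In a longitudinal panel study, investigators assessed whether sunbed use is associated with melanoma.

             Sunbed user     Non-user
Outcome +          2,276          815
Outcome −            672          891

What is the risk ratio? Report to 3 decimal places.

Reading the table with exposure as columns: a = 2276 (Sunbed user, case), b = 672 (Sunbed user, non-case), c = 815 (Non-user, case), d = 891.
Risk in exposed = 2276/2948 = 0.77205; risk in unexposed = 815/1706 = 0.47773.
RR = 0.77205 / 0.47773 = 1.61609
The risk among the exposed is 1.62 times that among the unexposed.

1.616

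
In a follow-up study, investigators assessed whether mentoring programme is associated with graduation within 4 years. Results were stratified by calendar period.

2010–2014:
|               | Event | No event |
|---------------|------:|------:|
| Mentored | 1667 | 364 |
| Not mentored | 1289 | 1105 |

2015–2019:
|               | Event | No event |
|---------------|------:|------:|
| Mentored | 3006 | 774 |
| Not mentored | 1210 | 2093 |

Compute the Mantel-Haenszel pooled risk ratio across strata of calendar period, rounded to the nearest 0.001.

1.862

RR_MH = Σ(aᵢ·n₀ᵢ/nᵢ) / Σ(cᵢ·n₁ᵢ/nᵢ), with n₁ᵢ = aᵢ+bᵢ (exposed), n₀ᵢ = cᵢ+dᵢ (unexposed), nᵢ = n₁ᵢ+n₀ᵢ.
Stratum 1 (2010–2014): n₁ = 2031, n₀ = 2394, n = 4425; a·n₀/n = 1667·2394/4425 = 901.8753; c·n₁/n = 1289·2031/4425 = 591.6292
Stratum 2 (2015–2019): n₁ = 3780, n₀ = 3303, n = 7083; a·n₀/n = 3006·3303/7083 = 1401.7814; c·n₁/n = 1210·3780/7083 = 645.7433
RR_MH = (901.8753 + 1401.7814) / (591.6292 + 645.7433) = 2303.6567 / 1237.3725 = 1.86173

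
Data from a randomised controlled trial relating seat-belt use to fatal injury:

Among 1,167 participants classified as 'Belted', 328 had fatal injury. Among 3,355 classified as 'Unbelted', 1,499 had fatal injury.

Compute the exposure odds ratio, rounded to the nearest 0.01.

From the description: a = 328, b = 839, c = 1499, d = 1856.
OR = (a·d)/(b·c) = (328 × 1856) / (839 × 1499) = 608768 / 1257661 = 0.48405
Exposure is associated with lower odds of fatal injury (OR = 0.48 < 1).

0.48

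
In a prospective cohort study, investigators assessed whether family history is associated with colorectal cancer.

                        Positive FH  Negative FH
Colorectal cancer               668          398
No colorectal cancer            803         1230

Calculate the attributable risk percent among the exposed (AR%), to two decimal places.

46.16

Reading the table with exposure as columns: a = 668 (Positive FH, case), b = 803 (Positive FH, non-case), c = 398 (Negative FH, case), d = 1230.
Risk in exposed = 668/1471 = 0.45411; risk in unexposed = 398/1628 = 0.24447.
RR = 0.45411/0.24447 = 1.85753
AR% = (RR − 1)/RR × 100 = (1.85753 − 1)/1.85753 × 100 = 46.1650%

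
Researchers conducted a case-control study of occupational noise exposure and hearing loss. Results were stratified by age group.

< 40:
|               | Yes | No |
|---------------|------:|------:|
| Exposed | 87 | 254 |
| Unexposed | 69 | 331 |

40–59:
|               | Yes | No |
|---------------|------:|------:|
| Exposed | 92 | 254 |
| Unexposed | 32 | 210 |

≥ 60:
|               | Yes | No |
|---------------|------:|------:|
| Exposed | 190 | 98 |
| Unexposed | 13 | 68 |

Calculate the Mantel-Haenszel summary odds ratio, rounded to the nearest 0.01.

OR_MH = Σ(aᵢdᵢ/nᵢ) / Σ(bᵢcᵢ/nᵢ), where nᵢ is the stratum total.
Stratum 1 (< 40): n = 741; a·d/n = 87·331/741 = 38.8623; b·c/n = 254·69/741 = 23.6518
Stratum 2 (40–59): n = 588; a·d/n = 92·210/588 = 32.8571; b·c/n = 254·32/588 = 13.8231
Stratum 3 (≥ 60): n = 369; a·d/n = 190·68/369 = 35.0136; b·c/n = 98·13/369 = 3.4526
OR_MH = (38.8623 + 32.8571 + 35.0136) / (23.6518 + 13.8231 + 3.4526) = 106.7330 / 40.9275 = 2.60785

2.61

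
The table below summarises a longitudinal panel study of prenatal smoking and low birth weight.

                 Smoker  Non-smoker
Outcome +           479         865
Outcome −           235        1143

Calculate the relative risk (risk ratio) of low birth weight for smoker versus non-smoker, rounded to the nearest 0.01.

Reading the table with exposure as columns: a = 479 (Smoker, case), b = 235 (Smoker, non-case), c = 865 (Non-smoker, case), d = 1143.
Risk in exposed = 479/714 = 0.67087; risk in unexposed = 865/2008 = 0.43078.
RR = 0.67087 / 0.43078 = 1.55735
The risk among the exposed is 1.56 times that among the unexposed.

1.56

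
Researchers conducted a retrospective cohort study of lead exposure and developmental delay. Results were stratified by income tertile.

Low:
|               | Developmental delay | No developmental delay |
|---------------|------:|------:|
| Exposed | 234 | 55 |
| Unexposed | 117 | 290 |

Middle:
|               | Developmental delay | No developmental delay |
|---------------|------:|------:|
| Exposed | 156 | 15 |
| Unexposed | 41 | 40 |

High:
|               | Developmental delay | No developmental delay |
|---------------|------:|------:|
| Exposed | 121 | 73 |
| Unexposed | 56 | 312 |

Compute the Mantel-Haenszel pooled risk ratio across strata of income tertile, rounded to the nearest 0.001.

RR_MH = Σ(aᵢ·n₀ᵢ/nᵢ) / Σ(cᵢ·n₁ᵢ/nᵢ), with n₁ᵢ = aᵢ+bᵢ (exposed), n₀ᵢ = cᵢ+dᵢ (unexposed), nᵢ = n₁ᵢ+n₀ᵢ.
Stratum 1 (Low): n₁ = 289, n₀ = 407, n = 696; a·n₀/n = 234·407/696 = 136.8362; c·n₁/n = 117·289/696 = 48.5819
Stratum 2 (Middle): n₁ = 171, n₀ = 81, n = 252; a·n₀/n = 156·81/252 = 50.1429; c·n₁/n = 41·171/252 = 27.8214
Stratum 3 (High): n₁ = 194, n₀ = 368, n = 562; a·n₀/n = 121·368/562 = 79.2313; c·n₁/n = 56·194/562 = 19.3310
RR_MH = (136.8362 + 50.1429 + 79.2313) / (48.5819 + 27.8214 + 19.3310) = 266.2104 / 95.7343 = 2.78072

2.781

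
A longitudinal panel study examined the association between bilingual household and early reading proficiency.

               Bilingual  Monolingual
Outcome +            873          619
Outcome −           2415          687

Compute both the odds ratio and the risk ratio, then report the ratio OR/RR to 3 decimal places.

Reading the table with exposure as columns: a = 873 (Bilingual, case), b = 2415 (Bilingual, non-case), c = 619 (Monolingual, case), d = 687.
OR = (873·687)/(2415·619) = 599751/1494885 = 0.40120
Risk in exposed = 873/3288 = 0.26551; risk in unexposed = 619/1306 = 0.47397; RR = 0.56019
OR/RR = 0.40120 / 0.56019 = 0.71619
The outcome is not rare, so the OR lies further from 1 than the RR.

0.716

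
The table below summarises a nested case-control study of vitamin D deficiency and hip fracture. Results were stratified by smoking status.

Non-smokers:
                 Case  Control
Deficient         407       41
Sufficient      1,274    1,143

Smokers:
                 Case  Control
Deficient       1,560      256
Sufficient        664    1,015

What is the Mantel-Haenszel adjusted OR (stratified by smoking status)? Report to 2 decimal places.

9.20

OR_MH = Σ(aᵢdᵢ/nᵢ) / Σ(bᵢcᵢ/nᵢ), where nᵢ is the stratum total.
Stratum 1 (Non-smokers): n = 2865; a·d/n = 407·1143/2865 = 162.3738; b·c/n = 41·1274/2865 = 18.2318
Stratum 2 (Smokers): n = 3495; a·d/n = 1560·1015/3495 = 453.0472; b·c/n = 256·664/3495 = 48.6363
OR_MH = (162.3738 + 453.0472) / (18.2318 + 48.6363) = 615.4210 / 66.8681 = 9.20351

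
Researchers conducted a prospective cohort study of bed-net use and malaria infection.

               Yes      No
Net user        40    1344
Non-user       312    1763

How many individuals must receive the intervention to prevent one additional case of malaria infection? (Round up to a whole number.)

9

Risk in treated group = 40/1384 = 0.02890; risk in control = 312/2075 = 0.15036.
Absolute risk reduction = 0.15036 − 0.02890 = 0.12146
NNT = 1 / ARR = 1 / 0.12146 = 8.233 → round up → 9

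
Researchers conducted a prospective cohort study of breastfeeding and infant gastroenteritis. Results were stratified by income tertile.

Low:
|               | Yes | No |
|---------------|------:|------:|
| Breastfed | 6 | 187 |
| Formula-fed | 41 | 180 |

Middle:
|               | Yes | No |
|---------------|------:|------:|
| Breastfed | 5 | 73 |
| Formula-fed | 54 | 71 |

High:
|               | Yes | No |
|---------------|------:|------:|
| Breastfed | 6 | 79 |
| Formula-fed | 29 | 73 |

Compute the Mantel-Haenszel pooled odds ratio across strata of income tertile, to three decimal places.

0.133

OR_MH = Σ(aᵢdᵢ/nᵢ) / Σ(bᵢcᵢ/nᵢ), where nᵢ is the stratum total.
Stratum 1 (Low): n = 414; a·d/n = 6·180/414 = 2.6087; b·c/n = 187·41/414 = 18.5193
Stratum 2 (Middle): n = 203; a·d/n = 5·71/203 = 1.7488; b·c/n = 73·54/203 = 19.4187
Stratum 3 (High): n = 187; a·d/n = 6·73/187 = 2.3422; b·c/n = 79·29/187 = 12.2513
OR_MH = (2.6087 + 1.7488 + 2.3422) / (18.5193 + 19.4187 + 12.2513) = 6.6997 / 50.1894 = 0.13349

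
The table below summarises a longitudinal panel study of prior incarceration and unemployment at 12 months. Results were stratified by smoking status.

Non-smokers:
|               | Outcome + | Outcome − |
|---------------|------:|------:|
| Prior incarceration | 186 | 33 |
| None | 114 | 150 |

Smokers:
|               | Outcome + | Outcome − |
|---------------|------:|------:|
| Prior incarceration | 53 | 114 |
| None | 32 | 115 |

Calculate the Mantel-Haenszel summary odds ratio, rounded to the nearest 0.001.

OR_MH = Σ(aᵢdᵢ/nᵢ) / Σ(bᵢcᵢ/nᵢ), where nᵢ is the stratum total.
Stratum 1 (Non-smokers): n = 483; a·d/n = 186·150/483 = 57.7640; b·c/n = 33·114/483 = 7.7888
Stratum 2 (Smokers): n = 314; a·d/n = 53·115/314 = 19.4108; b·c/n = 114·32/314 = 11.6178
OR_MH = (57.7640 + 19.4108) / (7.7888 + 11.6178) = 77.1748 / 19.4067 = 3.97672

3.977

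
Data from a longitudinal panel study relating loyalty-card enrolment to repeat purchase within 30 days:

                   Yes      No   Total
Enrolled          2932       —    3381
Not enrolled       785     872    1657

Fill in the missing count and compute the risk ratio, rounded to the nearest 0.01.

The missing cell is in the exposed row: 3381 − 2932 = 449.
So a = 2932, b = 449, c = 785, d = 872.
RR = [a/(a+b)] / [c/(c+d)] = (2932/3381) / (785/1657) = 0.86720/0.47375 = 1.83051

1.83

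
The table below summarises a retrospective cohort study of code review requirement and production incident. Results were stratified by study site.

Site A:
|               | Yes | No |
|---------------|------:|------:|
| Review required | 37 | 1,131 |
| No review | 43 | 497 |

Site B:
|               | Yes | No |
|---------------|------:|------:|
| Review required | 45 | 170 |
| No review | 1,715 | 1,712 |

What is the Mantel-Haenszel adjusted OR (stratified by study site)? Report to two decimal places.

0.29

OR_MH = Σ(aᵢdᵢ/nᵢ) / Σ(bᵢcᵢ/nᵢ), where nᵢ is the stratum total.
Stratum 1 (Site A): n = 1708; a·d/n = 37·497/1708 = 10.7664; b·c/n = 1131·43/1708 = 28.4737
Stratum 2 (Site B): n = 3642; a·d/n = 45·1712/3642 = 21.1532; b·c/n = 170·1715/3642 = 80.0522
OR_MH = (10.7664 + 21.1532) / (28.4737 + 80.0522) = 31.9196 / 108.5258 = 0.29412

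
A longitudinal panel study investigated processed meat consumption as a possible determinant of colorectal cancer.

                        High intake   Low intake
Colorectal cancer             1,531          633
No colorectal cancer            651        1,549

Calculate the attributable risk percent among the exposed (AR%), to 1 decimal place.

58.7

Reading the table with exposure as columns: a = 1531 (High intake, case), b = 651 (High intake, non-case), c = 633 (Low intake, case), d = 1549.
Risk in exposed = 1531/2182 = 0.70165; risk in unexposed = 633/2182 = 0.29010.
RR = 0.70165/0.29010 = 2.41864
AR% = (RR − 1)/RR × 100 = (2.41864 − 1)/2.41864 × 100 = 58.6545%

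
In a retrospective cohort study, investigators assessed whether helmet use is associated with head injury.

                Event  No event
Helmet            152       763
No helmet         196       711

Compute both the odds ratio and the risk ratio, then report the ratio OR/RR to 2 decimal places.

0.94

Cells: a = 152, b = 763, c = 196, d = 711.
OR = (152·711)/(763·196) = 108072/149548 = 0.72266
Risk in exposed = 152/915 = 0.16612; risk in unexposed = 196/907 = 0.21610; RR = 0.76873
OR/RR = 0.72266 / 0.76873 = 0.94007
The outcome is not rare, so the OR lies further from 1 than the RR.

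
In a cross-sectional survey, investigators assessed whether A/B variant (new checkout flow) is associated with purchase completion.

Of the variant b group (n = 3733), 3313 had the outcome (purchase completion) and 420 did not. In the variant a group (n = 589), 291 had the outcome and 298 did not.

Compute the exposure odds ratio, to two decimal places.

From the description: a = 3313, b = 420, c = 291, d = 298.
OR = (a·d)/(b·c) = (3313 × 298) / (420 × 291) = 987274 / 122220 = 8.07784
The odds of purchase completion are about 8.08 times as high in the variant b group.

8.08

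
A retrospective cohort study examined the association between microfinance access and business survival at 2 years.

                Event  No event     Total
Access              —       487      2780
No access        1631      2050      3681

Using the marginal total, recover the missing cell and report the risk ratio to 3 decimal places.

The missing cell is in the exposed row: 2780 − 487 = 2293.
So a = 2293, b = 487, c = 1631, d = 2050.
RR = [a/(a+b)] / [c/(c+d)] = (2293/2780) / (1631/3681) = 0.82482/0.44309 = 1.86153

1.862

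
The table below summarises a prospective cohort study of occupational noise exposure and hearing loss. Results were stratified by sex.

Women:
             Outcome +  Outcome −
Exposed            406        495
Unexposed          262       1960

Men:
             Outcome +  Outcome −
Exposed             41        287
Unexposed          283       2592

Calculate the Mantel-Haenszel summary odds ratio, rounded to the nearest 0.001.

OR_MH = Σ(aᵢdᵢ/nᵢ) / Σ(bᵢcᵢ/nᵢ), where nᵢ is the stratum total.
Stratum 1 (Women): n = 3123; a·d/n = 406·1960/3123 = 254.8063; b·c/n = 495·262/3123 = 41.5274
Stratum 2 (Men): n = 3203; a·d/n = 41·2592/3203 = 33.1789; b·c/n = 287·283/3203 = 25.3578
OR_MH = (254.8063 + 33.1789) / (41.5274 + 25.3578) = 287.9852 / 66.8852 = 4.30567

4.306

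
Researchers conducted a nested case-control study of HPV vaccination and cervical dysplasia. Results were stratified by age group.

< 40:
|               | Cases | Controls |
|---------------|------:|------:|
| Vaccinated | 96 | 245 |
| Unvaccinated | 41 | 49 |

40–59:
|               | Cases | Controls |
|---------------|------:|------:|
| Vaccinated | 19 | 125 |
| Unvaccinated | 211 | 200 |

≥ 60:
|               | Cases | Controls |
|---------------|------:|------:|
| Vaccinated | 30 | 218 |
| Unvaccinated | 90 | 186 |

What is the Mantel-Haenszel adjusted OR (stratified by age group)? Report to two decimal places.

0.26

OR_MH = Σ(aᵢdᵢ/nᵢ) / Σ(bᵢcᵢ/nᵢ), where nᵢ is the stratum total.
Stratum 1 (< 40): n = 431; a·d/n = 96·49/431 = 10.9142; b·c/n = 245·41/431 = 23.3063
Stratum 2 (40–59): n = 555; a·d/n = 19·200/555 = 6.8468; b·c/n = 125·211/555 = 47.5225
Stratum 3 (≥ 60): n = 524; a·d/n = 30·186/524 = 10.6489; b·c/n = 218·90/524 = 37.4427
OR_MH = (10.9142 + 6.8468 + 10.6489) / (23.3063 + 47.5225 + 37.4427) = 28.4099 / 108.2715 = 0.26239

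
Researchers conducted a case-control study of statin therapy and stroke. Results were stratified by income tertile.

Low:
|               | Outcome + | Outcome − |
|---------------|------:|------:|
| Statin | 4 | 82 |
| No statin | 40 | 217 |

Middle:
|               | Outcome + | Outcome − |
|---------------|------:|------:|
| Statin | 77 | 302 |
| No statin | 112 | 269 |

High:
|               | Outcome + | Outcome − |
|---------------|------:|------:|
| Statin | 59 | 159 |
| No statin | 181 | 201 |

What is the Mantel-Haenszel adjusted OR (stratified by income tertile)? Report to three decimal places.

OR_MH = Σ(aᵢdᵢ/nᵢ) / Σ(bᵢcᵢ/nᵢ), where nᵢ is the stratum total.
Stratum 1 (Low): n = 343; a·d/n = 4·217/343 = 2.5306; b·c/n = 82·40/343 = 9.5627
Stratum 2 (Middle): n = 760; a·d/n = 77·269/760 = 27.2539; b·c/n = 302·112/760 = 44.5053
Stratum 3 (High): n = 600; a·d/n = 59·201/600 = 19.7650; b·c/n = 159·181/600 = 47.9650
OR_MH = (2.5306 + 27.2539 + 19.7650) / (9.5627 + 44.5053 + 47.9650) = 49.5496 / 102.0329 = 0.48562

0.486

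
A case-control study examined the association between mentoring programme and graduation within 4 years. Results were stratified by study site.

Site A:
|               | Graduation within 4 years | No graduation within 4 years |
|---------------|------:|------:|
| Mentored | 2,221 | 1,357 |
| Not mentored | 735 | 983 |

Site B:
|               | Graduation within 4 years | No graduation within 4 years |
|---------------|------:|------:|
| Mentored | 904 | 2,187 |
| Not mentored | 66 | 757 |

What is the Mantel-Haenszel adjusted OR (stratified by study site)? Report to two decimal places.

2.61

OR_MH = Σ(aᵢdᵢ/nᵢ) / Σ(bᵢcᵢ/nᵢ), where nᵢ is the stratum total.
Stratum 1 (Site A): n = 5296; a·d/n = 2221·983/5296 = 412.2438; b·c/n = 1357·735/5296 = 188.3299
Stratum 2 (Site B): n = 3914; a·d/n = 904·757/3914 = 174.8411; b·c/n = 2187·66/3914 = 36.8784
OR_MH = (412.2438 + 174.8411) / (188.3299 + 36.8784) = 587.0849 / 225.2083 = 2.60685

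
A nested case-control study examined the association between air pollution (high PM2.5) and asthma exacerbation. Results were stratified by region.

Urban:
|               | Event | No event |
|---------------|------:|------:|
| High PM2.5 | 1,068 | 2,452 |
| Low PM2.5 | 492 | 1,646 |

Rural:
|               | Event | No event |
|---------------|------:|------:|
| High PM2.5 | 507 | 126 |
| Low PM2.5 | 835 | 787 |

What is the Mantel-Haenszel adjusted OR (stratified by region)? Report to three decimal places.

1.876

OR_MH = Σ(aᵢdᵢ/nᵢ) / Σ(bᵢcᵢ/nᵢ), where nᵢ is the stratum total.
Stratum 1 (Urban): n = 5658; a·d/n = 1068·1646/5658 = 310.6978; b·c/n = 2452·492/5658 = 213.2174
Stratum 2 (Rural): n = 2255; a·d/n = 507·787/2255 = 176.9441; b·c/n = 126·835/2255 = 46.6563
OR_MH = (310.6978 + 176.9441) / (213.2174 + 46.6563) = 487.6419 / 259.8737 = 1.87646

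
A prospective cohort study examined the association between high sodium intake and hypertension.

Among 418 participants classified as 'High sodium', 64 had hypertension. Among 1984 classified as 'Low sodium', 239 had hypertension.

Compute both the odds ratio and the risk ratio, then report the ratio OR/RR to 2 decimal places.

From the description: a = 64, b = 354, c = 239, d = 1745.
OR = (64·1745)/(354·239) = 111680/84606 = 1.32000
Risk in exposed = 64/418 = 0.15311; risk in unexposed = 239/1984 = 0.12046; RR = 1.27101
OR/RR = 1.32000 / 1.27101 = 1.03855
The outcome is not rare, so the OR lies further from 1 than the RR.

1.04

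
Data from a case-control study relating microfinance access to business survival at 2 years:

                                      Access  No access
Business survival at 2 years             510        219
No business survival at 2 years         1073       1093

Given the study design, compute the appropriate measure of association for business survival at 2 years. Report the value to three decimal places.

Reading the table with exposure as columns: a = 510 (Access, case), b = 1073 (Access, non-case), c = 219 (No access, case), d = 1093.
This is a case-control study: participants were sampled on outcome status, so risks in the source population cannot be estimated directly — relative risk is not valid here. The odds ratio is the appropriate measure.
OR = (a·d)/(b·c) = (510 × 1093) / (1073 × 219) = 557430 / 234987 = 2.37217

2.372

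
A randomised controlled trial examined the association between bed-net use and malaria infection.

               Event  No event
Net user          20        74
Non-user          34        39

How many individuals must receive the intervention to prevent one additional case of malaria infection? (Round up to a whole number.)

Risk in treated group = 20/94 = 0.21277; risk in control = 34/73 = 0.46575.
Absolute risk reduction = 0.46575 − 0.21277 = 0.25299
NNT = 1 / ARR = 1 / 0.25299 = 3.953 → round up → 4

4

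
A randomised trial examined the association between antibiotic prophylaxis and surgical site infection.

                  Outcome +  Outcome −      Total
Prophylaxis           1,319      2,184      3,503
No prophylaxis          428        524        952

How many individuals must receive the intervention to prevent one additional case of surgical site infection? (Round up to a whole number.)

14

Risk in treated group = 1319/3503 = 0.37653; risk in control = 428/952 = 0.44958.
Absolute risk reduction = 0.44958 − 0.37653 = 0.07305
NNT = 1 / ARR = 1 / 0.07305 = 13.690 → round up → 14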